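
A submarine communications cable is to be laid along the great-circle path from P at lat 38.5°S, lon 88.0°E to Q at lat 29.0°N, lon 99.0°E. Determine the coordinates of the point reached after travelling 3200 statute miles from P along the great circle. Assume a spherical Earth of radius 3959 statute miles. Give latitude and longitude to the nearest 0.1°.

≈ lat 7.3°N, lon 95.5°E

The haversine formula gives a central angle δ ≈ 1.192 rad (68.3°) between the endpoints. The total great-circle distance is δ·R ≈ 1.192 × 3959 ≈ 4718 mi, so the target fraction is f = 3200/4718 ≈ 0.678.
Interpolate at f ≈ 0.678 with slerp weights a = sin((1−f)δ)/sin δ ≈ 0.403, b = sin(fδ)/sin δ ≈ 0.778.
p = a·p₁ + b·p₂ ≈ (-0.096, 0.987, 0.127); φ = arcsin(p_z) ≈ 7.28°, λ = atan2(p_y, p_x) ≈ 95.52°.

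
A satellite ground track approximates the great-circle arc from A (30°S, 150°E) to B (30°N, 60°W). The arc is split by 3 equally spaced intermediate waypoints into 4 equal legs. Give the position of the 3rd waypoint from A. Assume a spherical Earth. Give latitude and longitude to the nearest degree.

≈ (19°N, 101°W)

The haversine formula gives a central angle δ ≈ 2.689 rad (154.1°) between the endpoints.
Interpolate at f = 3/4 with slerp weights a = sin((1−f)δ)/sin δ ≈ 1.426, b = sin(fδ)/sin δ ≈ 2.065.
p = a·p₁ + b·p₂ ≈ (-0.175, -0.931, 0.320); φ = arcsin(p_z) ≈ 18.64°, λ = atan2(p_y, p_x) ≈ -100.65°.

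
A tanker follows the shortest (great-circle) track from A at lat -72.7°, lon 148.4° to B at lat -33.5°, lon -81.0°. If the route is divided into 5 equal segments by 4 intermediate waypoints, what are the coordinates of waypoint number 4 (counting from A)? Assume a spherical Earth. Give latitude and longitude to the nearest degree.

≈ lat -47°, lon -86°

From cos δ = sin φ₁ sin φ₂ + cos φ₁ cos φ₂ cos Δλ, the central angle is δ ≈ 1.197 rad (68.6°).
Interpolate at f = 4/5 with slerp weights a = sin((1−f)δ)/sin δ ≈ 0.255, b = sin(fδ)/sin δ ≈ 0.878.
p = a·p₁ + b·p₂ ≈ (0.050, -0.684, -0.728); φ = arcsin(p_z) ≈ -46.72°, λ = atan2(p_y, p_x) ≈ -85.81°.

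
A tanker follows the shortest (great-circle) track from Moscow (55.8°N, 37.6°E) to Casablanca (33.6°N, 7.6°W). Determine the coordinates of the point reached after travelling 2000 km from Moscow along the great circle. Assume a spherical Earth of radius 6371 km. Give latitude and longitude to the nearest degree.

≈ 48°N, 12°E

Write both endpoints as unit vectors p₁, p₂ with components (cos φ cos λ, cos φ sin λ, sin φ).
The central angle between the endpoints is δ = arccos(p₁·p₂) ≈ 0.664 rad (38.0°). The total great-circle distance is δ·R ≈ 0.664 × 6371 ≈ 4230 km, so the target fraction is f = 2000/4230 ≈ 0.473.
Interpolate at f ≈ 0.473 with slerp weights a = sin((1−f)δ)/sin δ ≈ 0.556, b = sin(fδ)/sin δ ≈ 0.501.
p = a·p₁ + b·p₂ ≈ (0.662, 0.136, 0.738); φ = arcsin(p_z) ≈ 47.52°, λ = atan2(p_y, p_x) ≈ 11.59°.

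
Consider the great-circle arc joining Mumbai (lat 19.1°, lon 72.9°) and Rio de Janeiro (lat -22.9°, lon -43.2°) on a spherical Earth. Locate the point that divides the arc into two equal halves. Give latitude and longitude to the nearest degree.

≈ lat -4°, lon 16°

Write both endpoints as unit vectors p₁, p₂ with components (cos φ cos λ, cos φ sin λ, sin φ).
The central angle between the endpoints is δ = arccos(p₁·p₂) ≈ 2.106 rad (120.7°).
Interpolate at f = 1/2 with slerp weights a = sin((1−f)δ)/sin δ ≈ 1.010, b = sin(fδ)/sin δ ≈ 1.010.
p = a·p₁ + b·p₂ ≈ (0.959, 0.275, -0.063); φ = arcsin(p_z) ≈ -3.59°, λ = atan2(p_y, p_x) ≈ 16.02°.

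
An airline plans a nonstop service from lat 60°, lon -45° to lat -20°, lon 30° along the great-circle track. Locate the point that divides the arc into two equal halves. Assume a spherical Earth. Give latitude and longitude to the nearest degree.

≈ lat 24°, lon 6°

Write both endpoints as unit vectors p₁, p₂ with components (cos φ cos λ, cos φ sin λ, sin φ).
The central angle between the endpoints is δ = arccos(p₁·p₂) ≈ 1.746 rad (100.1°).
Interpolate at f = 1/2 with slerp weights a = sin((1−f)δ)/sin δ ≈ 0.778, b = sin(fδ)/sin δ ≈ 0.778.
p = a·p₁ + b·p₂ ≈ (0.909, 0.091, 0.408); φ = arcsin(p_z) ≈ 24.07°, λ = atan2(p_y, p_x) ≈ 5.69°.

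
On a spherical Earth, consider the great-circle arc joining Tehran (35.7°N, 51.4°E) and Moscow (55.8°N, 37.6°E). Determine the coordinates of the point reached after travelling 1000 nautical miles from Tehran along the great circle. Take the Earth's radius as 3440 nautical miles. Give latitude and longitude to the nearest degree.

≈ 51°N, 42°E

Write both endpoints as unit vectors p₁, p₂ with components (cos φ cos λ, cos φ sin λ, sin φ).
The central angle between the endpoints is δ = arccos(p₁·p₂) ≈ 0.387 rad (22.2°). The total great-circle distance is δ·R ≈ 0.387 × 3440 ≈ 1332 nmi, so the target fraction is f = 1000/1332 ≈ 0.751.
Interpolate at f ≈ 0.751 with slerp weights a = sin((1−f)δ)/sin δ ≈ 0.255, b = sin(fδ)/sin δ ≈ 0.759.
p = a·p₁ + b·p₂ ≈ (0.467, 0.422, 0.777); φ = arcsin(p_z) ≈ 50.96°, λ = atan2(p_y, p_x) ≈ 42.11°.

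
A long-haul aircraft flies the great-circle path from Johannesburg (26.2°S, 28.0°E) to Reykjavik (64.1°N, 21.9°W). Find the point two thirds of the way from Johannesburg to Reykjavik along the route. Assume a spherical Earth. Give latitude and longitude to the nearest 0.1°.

≈ 35.9°N, 5.7°E

The haversine formula gives a central angle δ ≈ 1.716 rad (98.3°) between the endpoints.
Interpolate at f = 2/3 with slerp weights a = sin((1−f)δ)/sin δ ≈ 0.547, b = sin(fδ)/sin δ ≈ 0.920.
p = a·p₁ + b·p₂ ≈ (0.806, 0.081, 0.586); φ = arcsin(p_z) ≈ 35.88°, λ = atan2(p_y, p_x) ≈ 5.71°.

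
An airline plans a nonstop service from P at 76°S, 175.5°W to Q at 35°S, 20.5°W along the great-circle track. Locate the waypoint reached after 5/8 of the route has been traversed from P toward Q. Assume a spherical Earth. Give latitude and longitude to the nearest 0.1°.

≈ 60.2°S, 26.0°W

The haversine formula gives a central angle δ ≈ 1.184 rad (67.9°) between the endpoints.
Interpolate at f = 5/8 with slerp weights a = sin((1−f)δ)/sin δ ≈ 0.464, b = sin(fδ)/sin δ ≈ 0.728.
p = a·p₁ + b·p₂ ≈ (0.447, -0.218, -0.868); φ = arcsin(p_z) ≈ -60.20°, λ = atan2(p_y, p_x) ≈ -25.98°.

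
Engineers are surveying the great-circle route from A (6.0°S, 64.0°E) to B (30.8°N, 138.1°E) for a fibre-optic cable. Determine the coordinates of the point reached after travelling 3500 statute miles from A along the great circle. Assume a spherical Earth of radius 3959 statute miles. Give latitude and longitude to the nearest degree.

Convert each endpoint to a unit vector on the sphere (x = cos φ cos λ, y = cos φ sin λ, z = sin φ).
The central angle between the endpoints is δ = arccos(p₁·p₂) ≈ 1.389 rad (79.6°). The total great-circle distance is δ·R ≈ 1.389 × 3959 ≈ 5500 mi, so the target fraction is f = 3500/5500 ≈ 0.636.
Interpolate at f ≈ 0.636 with slerp weights a = sin((1−f)δ)/sin δ ≈ 0.492, b = sin(fδ)/sin δ ≈ 0.786.
p = a·p₁ + b·p₂ ≈ (-0.288, 0.891, 0.351); φ = arcsin(p_z) ≈ 20.56°, λ = atan2(p_y, p_x) ≈ 107.92°.

≈ (21°N, 108°E)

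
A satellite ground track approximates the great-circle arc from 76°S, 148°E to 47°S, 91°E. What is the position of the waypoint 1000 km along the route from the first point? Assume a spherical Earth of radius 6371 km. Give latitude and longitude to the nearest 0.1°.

≈ 71.2°S, 120.4°E

Convert each endpoint to a unit vector on the sphere (x = cos φ cos λ, y = cos φ sin λ, z = sin φ).
The central angle between the endpoints is δ = arccos(p₁·p₂) ≈ 0.644 rad (36.9°). The total great-circle distance is δ·R ≈ 0.644 × 6371 ≈ 4105 km, so the target fraction is f = 1000/4105 ≈ 0.244.
Interpolate at f ≈ 0.244 with slerp weights a = sin((1−f)δ)/sin δ ≈ 0.780, b = sin(fδ)/sin δ ≈ 0.260.
p = a·p₁ + b·p₂ ≈ (-0.163, 0.277, -0.947); φ = arcsin(p_z) ≈ -71.23°, λ = atan2(p_y, p_x) ≈ 120.45°.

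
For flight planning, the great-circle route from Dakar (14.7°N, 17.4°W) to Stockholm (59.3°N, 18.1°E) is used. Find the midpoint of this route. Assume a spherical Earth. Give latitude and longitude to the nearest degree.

From cos δ = sin φ₁ sin φ₂ + cos φ₁ cos φ₂ cos Δλ, the central angle is δ ≈ 0.902 rad (51.7°).
Interpolate at f = 1/2 with slerp weights a = sin((1−f)δ)/sin δ ≈ 0.556, b = sin(fδ)/sin δ ≈ 0.556.
p = a·p₁ + b·p₂ ≈ (0.782, -0.073, 0.619); φ = arcsin(p_z) ≈ 38.22°, λ = atan2(p_y, p_x) ≈ -5.30°.

≈ 38°N, 5°W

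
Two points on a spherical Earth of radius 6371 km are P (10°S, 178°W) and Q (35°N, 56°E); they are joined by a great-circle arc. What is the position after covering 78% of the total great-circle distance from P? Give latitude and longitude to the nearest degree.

≈ (37°N, 90°E)

From cos δ = sin φ₁ sin φ₂ + cos φ₁ cos φ₂ cos Δλ, the central angle is δ ≈ 2.182 rad (125.0°).
Interpolate at f = 0.78 with slerp weights a = sin((1−f)δ)/sin δ ≈ 0.564, b = sin(fδ)/sin δ ≈ 1.211.
p = a·p₁ + b·p₂ ≈ (-0.000, 0.803, 0.596); φ = arcsin(p_z) ≈ 36.61°, λ = atan2(p_y, p_x) ≈ 90.03°.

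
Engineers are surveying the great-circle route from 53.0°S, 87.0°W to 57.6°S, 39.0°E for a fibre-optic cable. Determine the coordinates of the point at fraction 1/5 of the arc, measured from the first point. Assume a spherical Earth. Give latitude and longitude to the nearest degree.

Write both endpoints as unit vectors p₁, p₂ with components (cos φ cos λ, cos φ sin λ, sin φ).
The central angle between the endpoints is δ = arccos(p₁·p₂) ≈ 1.065 rad (61.0°).
Interpolate at f = 1/5 with slerp weights a = sin((1−f)δ)/sin δ ≈ 0.860, b = sin(fδ)/sin δ ≈ 0.242.
p = a·p₁ + b·p₂ ≈ (0.128, -0.436, -0.891); φ = arcsin(p_z) ≈ -63.01°, λ = atan2(p_y, p_x) ≈ -73.66°.

≈ 63°S, 74°W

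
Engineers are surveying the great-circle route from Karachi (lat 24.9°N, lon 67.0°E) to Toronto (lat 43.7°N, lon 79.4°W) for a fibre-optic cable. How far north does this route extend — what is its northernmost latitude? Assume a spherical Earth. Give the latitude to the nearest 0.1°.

The great circle lies in the plane with unit normal n̂ = (p₁ × p₂)/|p₁ × p₂|.
Here n̂_z ≈ -0.375; the vertex latitude is φ_max = arccos|n̂_z| ≈ 68.0°.

≈ 68.0°N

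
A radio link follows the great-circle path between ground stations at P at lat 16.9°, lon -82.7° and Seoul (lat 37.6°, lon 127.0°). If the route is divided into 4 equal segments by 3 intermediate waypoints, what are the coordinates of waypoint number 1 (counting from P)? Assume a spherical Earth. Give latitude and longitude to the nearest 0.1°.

≈ lat 42.6°, lon -100.2°

From cos δ = sin φ₁ sin φ₂ + cos φ₁ cos φ₂ cos Δλ, the central angle is δ ≈ 2.073 rad (118.8°).
Interpolate at f = 1/4 with slerp weights a = sin((1−f)δ)/sin δ ≈ 1.141, b = sin(fδ)/sin δ ≈ 0.565.
p = a·p₁ + b·p₂ ≈ (-0.131, -0.725, 0.676); φ = arcsin(p_z) ≈ 42.55°, λ = atan2(p_y, p_x) ≈ -100.22°.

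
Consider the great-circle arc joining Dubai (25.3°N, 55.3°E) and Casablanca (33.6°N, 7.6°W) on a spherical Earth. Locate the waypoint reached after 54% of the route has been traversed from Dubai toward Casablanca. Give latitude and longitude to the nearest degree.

Write both endpoints as unit vectors p₁, p₂ with components (cos φ cos λ, cos φ sin λ, sin φ).
The central angle between the endpoints is δ = arccos(p₁·p₂) ≈ 0.953 rad (54.6°).
Interpolate at f = 0.54 with slerp weights a = sin((1−f)δ)/sin δ ≈ 0.521, b = sin(fδ)/sin δ ≈ 0.604.
p = a·p₁ + b·p₂ ≈ (0.766, 0.321, 0.557); φ = arcsin(p_z) ≈ 33.82°, λ = atan2(p_y, p_x) ≈ 22.69°.

≈ 34°N, 23°E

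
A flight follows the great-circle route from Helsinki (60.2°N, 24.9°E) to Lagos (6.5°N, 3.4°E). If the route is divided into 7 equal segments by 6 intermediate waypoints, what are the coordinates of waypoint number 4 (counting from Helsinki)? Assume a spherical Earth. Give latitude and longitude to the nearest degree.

From cos δ = sin φ₁ sin φ₂ + cos φ₁ cos φ₂ cos Δλ, the central angle is δ ≈ 0.979 rad (56.1°).
Interpolate at f = 4/7 with slerp weights a = sin((1−f)δ)/sin δ ≈ 0.491, b = sin(fδ)/sin δ ≈ 0.639.
p = a·p₁ + b·p₂ ≈ (0.856, 0.140, 0.498); φ = arcsin(p_z) ≈ 29.89°, λ = atan2(p_y, p_x) ≈ 9.32°.

≈ (30°N, 9°E)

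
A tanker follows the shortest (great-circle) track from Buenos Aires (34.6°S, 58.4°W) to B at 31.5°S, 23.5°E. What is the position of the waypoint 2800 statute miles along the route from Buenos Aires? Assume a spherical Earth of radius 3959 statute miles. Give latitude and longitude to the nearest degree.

≈ 40°S, 7°W

From cos δ = sin φ₁ sin φ₂ + cos φ₁ cos φ₂ cos Δλ, the central angle is δ ≈ 1.164 rad (66.7°). The total great-circle distance is δ·R ≈ 1.164 × 3959 ≈ 4609 mi, so the target fraction is f = 2800/4609 ≈ 0.608.
Interpolate at f ≈ 0.608 with slerp weights a = sin((1−f)δ)/sin δ ≈ 0.480, b = sin(fδ)/sin δ ≈ 0.707.
p = a·p₁ + b·p₂ ≈ (0.760, -0.096, -0.642); φ = arcsin(p_z) ≈ -39.97°, λ = atan2(p_y, p_x) ≈ -7.21°.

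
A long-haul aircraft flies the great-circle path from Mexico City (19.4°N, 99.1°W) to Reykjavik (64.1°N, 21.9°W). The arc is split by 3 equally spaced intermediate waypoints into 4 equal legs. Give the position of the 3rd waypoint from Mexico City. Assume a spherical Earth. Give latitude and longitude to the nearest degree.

≈ (59°N, 56°W)

Convert each endpoint to a unit vector on the sphere (x = cos φ cos λ, y = cos φ sin λ, z = sin φ).
The central angle between the endpoints is δ = arccos(p₁·p₂) ≈ 1.170 rad (67.0°).
Interpolate at f = 3/4 with slerp weights a = sin((1−f)δ)/sin δ ≈ 0.313, b = sin(fδ)/sin δ ≈ 0.835.
p = a·p₁ + b·p₂ ≈ (0.292, -0.428, 0.855); φ = arcsin(p_z) ≈ 58.81°, λ = atan2(p_y, p_x) ≈ -55.70°.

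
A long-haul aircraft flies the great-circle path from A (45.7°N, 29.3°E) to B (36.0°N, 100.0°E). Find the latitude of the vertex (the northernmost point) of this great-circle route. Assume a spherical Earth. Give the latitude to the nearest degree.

The great circle lies in the plane with unit normal n̂ = (p₁ × p₂)/|p₁ × p₂|.
Here n̂_z ≈ +0.671; the vertex latitude is φ_max = arccos|n̂_z| ≈ 47.8°.
Check via Clairaut: cos φ_max = |cos φ₁| · sin C = cos(45.7°)·sin(74.0°) ≈ 0.671, again giving ≈ 47.8°.

≈ 48°N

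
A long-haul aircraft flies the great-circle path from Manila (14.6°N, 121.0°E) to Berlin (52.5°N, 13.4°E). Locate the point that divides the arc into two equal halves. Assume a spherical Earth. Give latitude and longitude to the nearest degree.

≈ (47°N, 84°E)

Convert each endpoint to a unit vector on the sphere (x = cos φ cos λ, y = cos φ sin λ, z = sin φ).
The central angle between the endpoints is δ = arccos(p₁·p₂) ≈ 1.549 rad (88.7°).
Interpolate at f = 1/2 with slerp weights a = sin((1−f)δ)/sin δ ≈ 0.700, b = sin(fδ)/sin δ ≈ 0.700.
p = a·p₁ + b·p₂ ≈ (0.066, 0.679, 0.731); φ = arcsin(p_z) ≈ 46.99°, λ = atan2(p_y, p_x) ≈ 84.48°.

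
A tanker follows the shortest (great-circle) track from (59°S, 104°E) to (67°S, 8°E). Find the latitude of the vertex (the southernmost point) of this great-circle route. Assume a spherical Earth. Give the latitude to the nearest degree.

≈ 72°S

The great circle lies in the plane with unit normal n̂ = (p₁ × p₂)/|p₁ × p₂|.
Here n̂_z ≈ -0.312; the vertex latitude is φ_max = arccos|n̂_z| ≈ 71.8°.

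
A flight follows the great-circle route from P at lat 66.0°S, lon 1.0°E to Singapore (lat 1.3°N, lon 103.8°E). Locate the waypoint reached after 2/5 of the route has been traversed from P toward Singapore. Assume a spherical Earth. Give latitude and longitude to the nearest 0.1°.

The haversine formula gives a central angle δ ≈ 1.682 rad (96.4°) between the endpoints.
Interpolate at f = 2/5 with slerp weights a = sin((1−f)δ)/sin δ ≈ 0.852, b = sin(fδ)/sin δ ≈ 0.627.
p = a·p₁ + b·p₂ ≈ (0.197, 0.615, -0.764); φ = arcsin(p_z) ≈ -49.80°, λ = atan2(p_y, p_x) ≈ 72.25°.

≈ lat 49.8°S, lon 72.2°E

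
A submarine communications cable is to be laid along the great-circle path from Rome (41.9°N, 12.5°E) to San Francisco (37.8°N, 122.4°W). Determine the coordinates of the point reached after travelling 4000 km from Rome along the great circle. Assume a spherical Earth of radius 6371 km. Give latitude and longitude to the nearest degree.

Write both endpoints as unit vectors p₁, p₂ with components (cos φ cos λ, cos φ sin λ, sin φ).
The central angle between the endpoints is δ = arccos(p₁·p₂) ≈ 1.577 rad (90.3°). The total great-circle distance is δ·R ≈ 1.577 × 6371 ≈ 10045 km, so the target fraction is f = 4000/10045 ≈ 0.398.
Interpolate at f ≈ 0.398 with slerp weights a = sin((1−f)δ)/sin δ ≈ 0.813, b = sin(fδ)/sin δ ≈ 0.587.
p = a·p₁ + b·p₂ ≈ (0.342, -0.261, 0.903); φ = arcsin(p_z) ≈ 64.53°, λ = atan2(p_y, p_x) ≈ -37.36°.

≈ 65°N, 37°W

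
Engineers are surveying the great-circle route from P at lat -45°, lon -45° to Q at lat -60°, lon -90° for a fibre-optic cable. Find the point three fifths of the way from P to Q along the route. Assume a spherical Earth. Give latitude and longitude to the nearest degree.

≈ lat -56°, lon -68°

From cos δ = sin φ₁ sin φ₂ + cos φ₁ cos φ₂ cos Δλ, the central angle is δ ≈ 0.531 rad (30.4°).
Interpolate at f = 3/5 with slerp weights a = sin((1−f)δ)/sin δ ≈ 0.416, b = sin(fδ)/sin δ ≈ 0.619.
p = a·p₁ + b·p₂ ≈ (0.208, -0.517, -0.830); φ = arcsin(p_z) ≈ -56.10°, λ = atan2(p_y, p_x) ≈ -68.09°.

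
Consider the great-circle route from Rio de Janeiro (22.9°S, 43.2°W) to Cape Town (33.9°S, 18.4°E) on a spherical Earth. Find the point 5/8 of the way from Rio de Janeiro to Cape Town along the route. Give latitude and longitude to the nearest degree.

≈ 33°S, 6°W

Write both endpoints as unit vectors p₁, p₂ with components (cos φ cos λ, cos φ sin λ, sin φ).
The central angle between the endpoints is δ = arccos(p₁·p₂) ≈ 0.951 rad (54.5°).
Interpolate at f = 5/8 with slerp weights a = sin((1−f)δ)/sin δ ≈ 0.429, b = sin(fδ)/sin δ ≈ 0.688.
p = a·p₁ + b·p₂ ≈ (0.830, -0.090, -0.551); φ = arcsin(p_z) ≈ -33.41°, λ = atan2(p_y, p_x) ≈ -6.20°.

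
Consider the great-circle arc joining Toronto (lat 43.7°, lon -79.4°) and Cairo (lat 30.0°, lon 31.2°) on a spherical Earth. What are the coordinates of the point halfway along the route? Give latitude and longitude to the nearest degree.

Write both endpoints as unit vectors p₁, p₂ with components (cos φ cos λ, cos φ sin λ, sin φ).
The central angle between the endpoints is δ = arccos(p₁·p₂) ≈ 1.445 rad (82.8°).
Interpolate at f = 1/2 with slerp weights a = sin((1−f)δ)/sin δ ≈ 0.667, b = sin(fδ)/sin δ ≈ 0.667.
p = a·p₁ + b·p₂ ≈ (0.582, -0.175, 0.794); φ = arcsin(p_z) ≈ 52.55°, λ = atan2(p_y, p_x) ≈ -16.69°.

≈ lat 53°, lon -17°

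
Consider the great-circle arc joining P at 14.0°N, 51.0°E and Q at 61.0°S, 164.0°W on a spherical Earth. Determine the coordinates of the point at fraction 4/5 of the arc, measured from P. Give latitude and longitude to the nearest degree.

From cos δ = sin φ₁ sin φ₂ + cos φ₁ cos φ₂ cos Δλ, the central angle is δ ≈ 2.210 rad (126.7°).
Interpolate at f = 4/5 with slerp weights a = sin((1−f)δ)/sin δ ≈ 0.533, b = sin(fδ)/sin δ ≈ 1.222.
p = a·p₁ + b·p₂ ≈ (-0.244, 0.239, -0.940); φ = arcsin(p_z) ≈ -70.04°, λ = atan2(p_y, p_x) ≈ 135.61°.

≈ 70°S, 136°E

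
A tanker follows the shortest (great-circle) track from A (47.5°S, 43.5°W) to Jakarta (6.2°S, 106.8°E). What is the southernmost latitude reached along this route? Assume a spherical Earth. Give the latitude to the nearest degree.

≈ 67°S

The great circle lies in the plane with unit normal n̂ = (p₁ × p₂)/|p₁ × p₂|.
Here n̂_z ≈ +0.385; the vertex latitude is φ_max = arccos|n̂_z| ≈ 67.3°.
Check via Clairaut: cos φ_max = |cos φ₁| · sin C = cos(47.5°)·sin(145.2°) ≈ 0.385, again giving ≈ 67.3°.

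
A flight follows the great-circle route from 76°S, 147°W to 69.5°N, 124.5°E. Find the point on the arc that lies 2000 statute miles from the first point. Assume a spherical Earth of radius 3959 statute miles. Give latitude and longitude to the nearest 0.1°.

Write both endpoints as unit vectors p₁, p₂ with components (cos φ cos λ, cos φ sin λ, sin φ).
The central angle between the endpoints is δ = arccos(p₁·p₂) ≈ 2.706 rad (155.0°). The total great-circle distance is δ·R ≈ 2.706 × 3959 ≈ 10713 mi, so the target fraction is f = 2000/10713 ≈ 0.187.
Interpolate at f ≈ 0.187 with slerp weights a = sin((1−f)δ)/sin δ ≈ 1.915, b = sin(fδ)/sin δ ≈ 1.147.
p = a·p₁ + b·p₂ ≈ (-0.616, 0.079, -0.784); φ = arcsin(p_z) ≈ -51.60°, λ = atan2(p_y, p_x) ≈ 172.72°.

≈ 51.6°S, 172.7°E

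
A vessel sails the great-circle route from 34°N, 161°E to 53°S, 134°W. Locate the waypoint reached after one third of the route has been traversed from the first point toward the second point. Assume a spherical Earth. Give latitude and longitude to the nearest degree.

From cos δ = sin φ₁ sin φ₂ + cos φ₁ cos φ₂ cos Δλ, the central angle is δ ≈ 1.809 rad (103.6°).
Interpolate at f = 1/3 with slerp weights a = sin((1−f)δ)/sin δ ≈ 0.961, b = sin(fδ)/sin δ ≈ 0.583.
p = a·p₁ + b·p₂ ≈ (-0.997, 0.007, 0.072); φ = arcsin(p_z) ≈ 4.10°, λ = atan2(p_y, p_x) ≈ 179.61°.

≈ 4°N, 180°E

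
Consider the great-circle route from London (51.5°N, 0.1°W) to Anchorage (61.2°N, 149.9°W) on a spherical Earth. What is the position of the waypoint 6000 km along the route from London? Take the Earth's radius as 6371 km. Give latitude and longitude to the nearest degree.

From cos δ = sin φ₁ sin φ₂ + cos φ₁ cos φ₂ cos Δλ, the central angle is δ ≈ 1.130 rad (64.7°). The total great-circle distance is δ·R ≈ 1.130 × 6371 ≈ 7200 km, so the target fraction is f = 6000/7200 ≈ 0.833.
Interpolate at f ≈ 0.833 with slerp weights a = sin((1−f)δ)/sin δ ≈ 0.207, b = sin(fδ)/sin δ ≈ 0.894.
p = a·p₁ + b·p₂ ≈ (-0.244, -0.216, 0.945); φ = arcsin(p_z) ≈ 70.98°, λ = atan2(p_y, p_x) ≈ -138.43°.

≈ 71°N, 138°W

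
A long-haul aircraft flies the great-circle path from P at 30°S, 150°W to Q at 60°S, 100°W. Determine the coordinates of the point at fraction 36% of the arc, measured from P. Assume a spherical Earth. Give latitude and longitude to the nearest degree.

Convert each endpoint to a unit vector on the sphere (x = cos φ cos λ, y = cos φ sin λ, z = sin φ).
The central angle between the endpoints is δ = arccos(p₁·p₂) ≈ 0.779 rad (44.7°).
Interpolate at f = 0.36 with slerp weights a = sin((1−f)δ)/sin δ ≈ 0.681, b = sin(fδ)/sin δ ≈ 0.394.
p = a·p₁ + b·p₂ ≈ (-0.545, -0.489, -0.682); φ = arcsin(p_z) ≈ -42.96°, λ = atan2(p_y, p_x) ≈ -138.10°.

≈ 43°S, 138°W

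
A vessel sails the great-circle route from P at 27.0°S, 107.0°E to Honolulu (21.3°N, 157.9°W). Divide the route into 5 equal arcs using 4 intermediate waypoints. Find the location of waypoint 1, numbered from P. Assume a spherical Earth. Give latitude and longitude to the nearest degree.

Write both endpoints as unit vectors p₁, p₂ with components (cos φ cos λ, cos φ sin λ, sin φ).
The central angle between the endpoints is δ = arccos(p₁·p₂) ≈ 1.812 rad (103.8°).
Interpolate at f = 1/5 with slerp weights a = sin((1−f)δ)/sin δ ≈ 1.022, b = sin(fδ)/sin δ ≈ 0.365.
p = a·p₁ + b·p₂ ≈ (-0.581, 0.743, -0.331); φ = arcsin(p_z) ≈ -19.36°, λ = atan2(p_y, p_x) ≈ 128.04°.

≈ 19°S, 128°E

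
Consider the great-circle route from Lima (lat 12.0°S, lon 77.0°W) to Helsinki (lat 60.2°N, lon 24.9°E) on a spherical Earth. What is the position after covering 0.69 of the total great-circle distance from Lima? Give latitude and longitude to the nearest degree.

Write both endpoints as unit vectors p₁, p₂ with components (cos φ cos λ, cos φ sin λ, sin φ).
The central angle between the endpoints is δ = arccos(p₁·p₂) ≈ 1.855 rad (106.3°).
Interpolate at f = 0.69 with slerp weights a = sin((1−f)δ)/sin δ ≈ 0.567, b = sin(fδ)/sin δ ≈ 0.998.
p = a·p₁ + b·p₂ ≈ (0.575, -0.331, 0.748); φ = arcsin(p_z) ≈ 48.45°, λ = atan2(p_y, p_x) ≈ -29.96°.

≈ lat 48°N, lon 30°W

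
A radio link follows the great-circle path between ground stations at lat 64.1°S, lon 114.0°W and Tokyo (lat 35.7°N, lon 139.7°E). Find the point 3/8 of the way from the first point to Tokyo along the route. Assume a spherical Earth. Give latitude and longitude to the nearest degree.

≈ lat 35°S, lon 180°E

From cos δ = sin φ₁ sin φ₂ + cos φ₁ cos φ₂ cos Δλ, the central angle is δ ≈ 2.245 rad (128.6°).
Interpolate at f = 3/8 with slerp weights a = sin((1−f)δ)/sin δ ≈ 1.262, b = sin(fδ)/sin δ ≈ 0.955.
p = a·p₁ + b·p₂ ≈ (-0.816, -0.002, -0.578); φ = arcsin(p_z) ≈ -35.33°, λ = atan2(p_y, p_x) ≈ -179.85°.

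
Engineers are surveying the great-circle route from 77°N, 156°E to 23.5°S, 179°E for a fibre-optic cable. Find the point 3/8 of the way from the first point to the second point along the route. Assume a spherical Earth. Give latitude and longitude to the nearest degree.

≈ 40°N, 173°E

Write both endpoints as unit vectors p₁, p₂ with components (cos φ cos λ, cos φ sin λ, sin φ).
The central angle between the endpoints is δ = arccos(p₁·p₂) ≈ 1.771 rad (101.5°).
Interpolate at f = 3/8 with slerp weights a = sin((1−f)δ)/sin δ ≈ 0.912, b = sin(fδ)/sin δ ≈ 0.629.
p = a·p₁ + b·p₂ ≈ (-0.764, 0.094, 0.638); φ = arcsin(p_z) ≈ 39.66°, λ = atan2(p_y, p_x) ≈ 173.02°.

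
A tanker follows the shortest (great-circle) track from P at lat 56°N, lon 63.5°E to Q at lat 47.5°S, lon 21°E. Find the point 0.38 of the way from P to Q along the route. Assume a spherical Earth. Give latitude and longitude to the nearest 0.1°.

≈ lat 17.2°N, lon 43.9°E

Write both endpoints as unit vectors p₁, p₂ with components (cos φ cos λ, cos φ sin λ, sin φ).
The central angle between the endpoints is δ = arccos(p₁·p₂) ≈ 1.910 rad (109.4°).
Interpolate at f = 0.38 with slerp weights a = sin((1−f)δ)/sin δ ≈ 0.982, b = sin(fδ)/sin δ ≈ 0.704.
p = a·p₁ + b·p₂ ≈ (0.689, 0.662, 0.295); φ = arcsin(p_z) ≈ 17.18°, λ = atan2(p_y, p_x) ≈ 43.85°.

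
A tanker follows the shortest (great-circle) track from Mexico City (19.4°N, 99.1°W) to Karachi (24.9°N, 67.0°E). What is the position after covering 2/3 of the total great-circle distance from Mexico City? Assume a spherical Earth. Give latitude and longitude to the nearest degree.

≈ (65°N, 36°E)

From cos δ = sin φ₁ sin φ₂ + cos φ₁ cos φ₂ cos Δλ, the central angle is δ ≈ 2.333 rad (133.7°).
Interpolate at f = 2/3 with slerp weights a = sin((1−f)δ)/sin δ ≈ 0.970, b = sin(fδ)/sin δ ≈ 1.383.
p = a·p₁ + b·p₂ ≈ (0.345, 0.251, 0.904); φ = arcsin(p_z) ≈ 64.74°, λ = atan2(p_y, p_x) ≈ 35.99°.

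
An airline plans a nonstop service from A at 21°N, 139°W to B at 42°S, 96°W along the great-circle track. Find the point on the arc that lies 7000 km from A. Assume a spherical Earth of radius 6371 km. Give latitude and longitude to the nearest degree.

Write both endpoints as unit vectors p₁, p₂ with components (cos φ cos λ, cos φ sin λ, sin φ).
The central angle between the endpoints is δ = arccos(p₁·p₂) ≈ 1.300 rad (74.5°). The total great-circle distance is δ·R ≈ 1.300 × 6371 ≈ 8282 km, so the target fraction is f = 7000/8282 ≈ 0.845.
Interpolate at f ≈ 0.845 with slerp weights a = sin((1−f)δ)/sin δ ≈ 0.207, b = sin(fδ)/sin δ ≈ 0.924.
p = a·p₁ + b·p₂ ≈ (-0.218, -0.810, -0.544); φ = arcsin(p_z) ≈ -32.97°, λ = atan2(p_y, p_x) ≈ -105.05°.

≈ 33°S, 105°W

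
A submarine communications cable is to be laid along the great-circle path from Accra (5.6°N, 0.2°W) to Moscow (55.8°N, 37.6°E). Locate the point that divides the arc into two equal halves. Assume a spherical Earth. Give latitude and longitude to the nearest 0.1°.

Write both endpoints as unit vectors p₁, p₂ with components (cos φ cos λ, cos φ sin λ, sin φ).
The central angle between the endpoints is δ = arccos(p₁·p₂) ≈ 1.021 rad (58.5°).
Interpolate at f = 1/2 with slerp weights a = sin((1−f)δ)/sin δ ≈ 0.573, b = sin(fδ)/sin δ ≈ 0.573.
p = a·p₁ + b·p₂ ≈ (0.825, 0.195, 0.530); φ = arcsin(p_z) ≈ 32.00°, λ = atan2(p_y, p_x) ≈ 13.26°.

≈ 32.0°N, 13.3°E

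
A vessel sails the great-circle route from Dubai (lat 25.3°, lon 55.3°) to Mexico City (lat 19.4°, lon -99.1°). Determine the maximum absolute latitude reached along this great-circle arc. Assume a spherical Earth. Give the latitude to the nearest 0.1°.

The great circle lies in the plane with unit normal n̂ = (p₁ × p₂)/|p₁ × p₂|.
Here n̂_z ≈ -0.473; the vertex latitude is φ_max = arccos|n̂_z| ≈ 61.8°.
Check via Clairaut: cos φ_max = |cos φ₁| · sin C = cos(25.3°)·sin(31.5°) ≈ 0.473, again giving ≈ 61.8°.

≈ 61.8°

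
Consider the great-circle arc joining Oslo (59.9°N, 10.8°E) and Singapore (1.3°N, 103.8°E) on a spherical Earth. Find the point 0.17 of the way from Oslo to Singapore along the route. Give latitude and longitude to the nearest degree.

The haversine formula gives a central angle δ ≈ 1.577 rad (90.4°) between the endpoints.
Interpolate at f = 0.17 with slerp weights a = sin((1−f)δ)/sin δ ≈ 0.966, b = sin(fδ)/sin δ ≈ 0.265.
p = a·p₁ + b·p₂ ≈ (0.413, 0.348, 0.842); φ = arcsin(p_z) ≈ 57.33°, λ = atan2(p_y, p_x) ≈ 40.14°.

≈ 57°N, 40°E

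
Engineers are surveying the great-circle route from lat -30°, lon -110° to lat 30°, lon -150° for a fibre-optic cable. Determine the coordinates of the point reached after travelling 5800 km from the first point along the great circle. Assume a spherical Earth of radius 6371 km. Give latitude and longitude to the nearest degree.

Convert each endpoint to a unit vector on the sphere (x = cos φ cos λ, y = cos φ sin λ, z = sin φ).
The central angle between the endpoints is δ = arccos(p₁·p₂) ≈ 1.240 rad (71.1°). The total great-circle distance is δ·R ≈ 1.240 × 6371 ≈ 7902 km, so the target fraction is f = 5800/7902 ≈ 0.734.
Interpolate at f ≈ 0.734 with slerp weights a = sin((1−f)δ)/sin δ ≈ 0.342, b = sin(fδ)/sin δ ≈ 0.835.
p = a·p₁ + b·p₂ ≈ (-0.728, -0.640, 0.246); φ = arcsin(p_z) ≈ 14.25°, λ = atan2(p_y, p_x) ≈ -138.66°.

≈ lat 14°, lon -139°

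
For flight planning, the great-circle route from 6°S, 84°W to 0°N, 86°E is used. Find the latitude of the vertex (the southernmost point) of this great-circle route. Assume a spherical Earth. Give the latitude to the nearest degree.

The great circle lies in the plane with unit normal n̂ = (p₁ × p₂)/|p₁ × p₂|.
Here n̂_z ≈ +0.855; the vertex latitude is φ_max = arccos|n̂_z| ≈ 31.2°.

≈ 31°S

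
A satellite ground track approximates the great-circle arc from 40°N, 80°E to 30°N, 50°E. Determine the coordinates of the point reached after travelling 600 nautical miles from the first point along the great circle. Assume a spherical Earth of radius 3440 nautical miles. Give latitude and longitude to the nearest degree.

Convert each endpoint to a unit vector on the sphere (x = cos φ cos λ, y = cos φ sin λ, z = sin φ).
The central angle between the endpoints is δ = arccos(p₁·p₂) ≈ 0.460 rad (26.4°). The total great-circle distance is δ·R ≈ 0.460 × 3440 ≈ 1583 nmi, so the target fraction is f = 600/1583 ≈ 0.379.
Interpolate at f ≈ 0.379 with slerp weights a = sin((1−f)δ)/sin δ ≈ 0.635, b = sin(fδ)/sin δ ≈ 0.391.
p = a·p₁ + b·p₂ ≈ (0.302, 0.738, 0.603); φ = arcsin(p_z) ≈ 37.11°, λ = atan2(p_y, p_x) ≈ 67.75°.

≈ 37°N, 68°E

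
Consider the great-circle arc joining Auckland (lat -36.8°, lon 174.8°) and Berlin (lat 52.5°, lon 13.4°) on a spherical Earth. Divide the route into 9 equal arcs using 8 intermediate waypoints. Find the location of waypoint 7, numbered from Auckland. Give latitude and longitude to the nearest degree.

The haversine formula gives a central angle δ ≈ 2.785 rad (159.6°) between the endpoints.
Interpolate at f = 7/9 with slerp weights a = sin((1−f)δ)/sin δ ≈ 1.664, b = sin(fδ)/sin δ ≈ 2.374.
p = a·p₁ + b·p₂ ≈ (0.079, 0.456, 0.887); φ = arcsin(p_z) ≈ 62.45°, λ = atan2(p_y, p_x) ≈ 80.17°.

≈ lat 62°, lon 80°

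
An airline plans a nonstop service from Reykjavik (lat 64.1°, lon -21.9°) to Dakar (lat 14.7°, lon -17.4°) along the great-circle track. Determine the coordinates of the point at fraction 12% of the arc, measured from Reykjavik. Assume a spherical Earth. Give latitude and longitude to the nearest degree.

≈ lat 58°, lon -21°

Write both endpoints as unit vectors p₁, p₂ with components (cos φ cos λ, cos φ sin λ, sin φ).
The central angle between the endpoints is δ = arccos(p₁·p₂) ≈ 0.864 rad (49.5°).
Interpolate at f = 0.12 with slerp weights a = sin((1−f)δ)/sin δ ≈ 0.906, b = sin(fδ)/sin δ ≈ 0.136.
p = a·p₁ + b·p₂ ≈ (0.493, -0.187, 0.850); φ = arcsin(p_z) ≈ 58.18°, λ = atan2(p_y, p_x) ≈ -20.78°.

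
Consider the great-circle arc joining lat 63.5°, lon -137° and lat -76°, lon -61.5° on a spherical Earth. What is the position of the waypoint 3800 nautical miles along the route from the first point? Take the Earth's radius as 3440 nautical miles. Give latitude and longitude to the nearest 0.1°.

≈ lat 2.5°, lon -114.2°

The haversine formula gives a central angle δ ≈ 2.571 rad (147.3°) between the endpoints. The total great-circle distance is δ·R ≈ 2.571 × 3440 ≈ 8843 nmi, so the target fraction is f = 3800/8843 ≈ 0.430.
Interpolate at f ≈ 0.430 with slerp weights a = sin((1−f)δ)/sin δ ≈ 1.840, b = sin(fδ)/sin δ ≈ 1.653.
p = a·p₁ + b·p₂ ≈ (-0.410, -0.911, 0.043); φ = arcsin(p_z) ≈ 2.46°, λ = atan2(p_y, p_x) ≈ -114.21°.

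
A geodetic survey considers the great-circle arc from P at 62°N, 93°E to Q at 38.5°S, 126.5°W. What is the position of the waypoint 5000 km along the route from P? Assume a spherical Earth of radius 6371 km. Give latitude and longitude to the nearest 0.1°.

≈ 50.3°N, 177.6°E

The haversine formula gives a central angle δ ≈ 2.556 rad (146.4°) between the endpoints. The total great-circle distance is δ·R ≈ 2.556 × 6371 ≈ 16282 km, so the target fraction is f = 5000/16282 ≈ 0.307.
Interpolate at f ≈ 0.307 with slerp weights a = sin((1−f)δ)/sin δ ≈ 1.772, b = sin(fδ)/sin δ ≈ 1.278.
p = a·p₁ + b·p₂ ≈ (-0.638, 0.027, 0.769); φ = arcsin(p_z) ≈ 50.29°, λ = atan2(p_y, p_x) ≈ 177.58°.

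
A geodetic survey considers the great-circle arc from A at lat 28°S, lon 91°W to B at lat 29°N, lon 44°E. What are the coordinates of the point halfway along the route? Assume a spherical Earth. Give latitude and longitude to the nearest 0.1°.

Write both endpoints as unit vectors p₁, p₂ with components (cos φ cos λ, cos φ sin λ, sin φ).
The central angle between the endpoints is δ = arccos(p₁·p₂) ≈ 2.455 rad (140.7°).
Interpolate at f = 1/2 with slerp weights a = sin((1−f)δ)/sin δ ≈ 1.486, b = sin(fδ)/sin δ ≈ 1.486.
p = a·p₁ + b·p₂ ≈ (0.912, -0.409, 0.023); φ = arcsin(p_z) ≈ 1.31°, λ = atan2(p_y, p_x) ≈ -24.16°.

≈ lat 1.3°N, lon 24.2°W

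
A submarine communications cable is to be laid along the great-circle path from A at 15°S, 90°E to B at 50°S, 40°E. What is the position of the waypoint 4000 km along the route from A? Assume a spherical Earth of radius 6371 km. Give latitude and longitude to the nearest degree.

≈ 41°S, 61°E

Write both endpoints as unit vectors p₁, p₂ with components (cos φ cos λ, cos φ sin λ, sin φ).
The central angle between the endpoints is δ = arccos(p₁·p₂) ≈ 0.931 rad (53.3°). The total great-circle distance is δ·R ≈ 0.931 × 6371 ≈ 5929 km, so the target fraction is f = 4000/5929 ≈ 0.675.
Interpolate at f ≈ 0.675 with slerp weights a = sin((1−f)δ)/sin δ ≈ 0.372, b = sin(fδ)/sin δ ≈ 0.732.
p = a·p₁ + b·p₂ ≈ (0.361, 0.662, -0.657); φ = arcsin(p_z) ≈ -41.09°, λ = atan2(p_y, p_x) ≈ 61.41°.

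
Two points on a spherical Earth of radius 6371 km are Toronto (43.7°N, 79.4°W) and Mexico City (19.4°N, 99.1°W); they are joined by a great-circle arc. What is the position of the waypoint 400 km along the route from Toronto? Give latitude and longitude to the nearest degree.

≈ 41°N, 82°W

From cos δ = sin φ₁ sin φ₂ + cos φ₁ cos φ₂ cos Δλ, the central angle is δ ≈ 0.513 rad (29.4°). The total great-circle distance is δ·R ≈ 0.513 × 6371 ≈ 3266 km, so the target fraction is f = 400/3266 ≈ 0.122.
Interpolate at f ≈ 0.122 with slerp weights a = sin((1−f)δ)/sin δ ≈ 0.887, b = sin(fδ)/sin δ ≈ 0.128.
p = a·p₁ + b·p₂ ≈ (0.099, -0.749, 0.655); φ = arcsin(p_z) ≈ 40.92°, λ = atan2(p_y, p_x) ≈ -82.49°.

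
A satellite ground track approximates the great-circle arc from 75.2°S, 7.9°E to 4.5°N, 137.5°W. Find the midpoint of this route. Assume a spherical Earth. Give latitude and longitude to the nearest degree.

Write both endpoints as unit vectors p₁, p₂ with components (cos φ cos λ, cos φ sin λ, sin φ).
The central angle between the endpoints is δ = arccos(p₁·p₂) ≈ 1.860 rad (106.6°).
Interpolate at f = 1/2 with slerp weights a = sin((1−f)δ)/sin δ ≈ 0.837, b = sin(fδ)/sin δ ≈ 0.837.
p = a·p₁ + b·p₂ ≈ (-0.403, -0.534, -0.743); φ = arcsin(p_z) ≈ -48.00°, λ = atan2(p_y, p_x) ≈ -127.05°.

≈ 48°S, 127°W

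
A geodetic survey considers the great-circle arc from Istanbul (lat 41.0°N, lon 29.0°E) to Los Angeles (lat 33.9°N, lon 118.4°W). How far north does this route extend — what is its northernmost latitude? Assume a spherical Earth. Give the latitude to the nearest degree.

The great circle lies in the plane with unit normal n̂ = (p₁ × p₂)/|p₁ × p₂|.
Here n̂_z ≈ -0.342; the vertex latitude is φ_max = arccos|n̂_z| ≈ 70.0°.
Check via Clairaut: cos φ_max = |cos φ₁| · sin C = cos(41.0°)·sin(26.9°) ≈ 0.342, again giving ≈ 70.0°.

≈ 70°N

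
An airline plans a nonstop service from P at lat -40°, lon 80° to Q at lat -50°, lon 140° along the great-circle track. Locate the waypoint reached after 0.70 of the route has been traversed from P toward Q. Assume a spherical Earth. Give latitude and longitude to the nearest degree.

≈ lat -51°, lon 120°

Write both endpoints as unit vectors p₁, p₂ with components (cos φ cos λ, cos φ sin λ, sin φ).
The central angle between the endpoints is δ = arccos(p₁·p₂) ≈ 0.740 rad (42.4°).
Interpolate at f = 0.70 with slerp weights a = sin((1−f)δ)/sin δ ≈ 0.327, b = sin(fδ)/sin δ ≈ 0.734.
p = a·p₁ + b·p₂ ≈ (-0.318, 0.550, -0.772); φ = arcsin(p_z) ≈ -50.57°, λ = atan2(p_y, p_x) ≈ 120.06°.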